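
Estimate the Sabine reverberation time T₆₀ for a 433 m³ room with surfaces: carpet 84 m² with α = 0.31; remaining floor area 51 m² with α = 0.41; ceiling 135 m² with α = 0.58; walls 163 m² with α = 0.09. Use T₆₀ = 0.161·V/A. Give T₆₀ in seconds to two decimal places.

0.50 s

Summing Sᵢαᵢ: 84·0.31 + 51·0.41 + 135·0.58 + 163·0.09 = 139.92 m².
T₆₀ = 0.161·V/A = 0.161·433/139.92 = 0.498 s.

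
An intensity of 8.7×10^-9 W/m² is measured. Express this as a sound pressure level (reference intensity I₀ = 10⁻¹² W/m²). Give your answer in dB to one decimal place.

39.4 dB

Dividing by I₀ shifts the exponent by 12: I/I₀ = 8.7×10^3.
L = 10·(0.9395 + 3) = 39.40 dB.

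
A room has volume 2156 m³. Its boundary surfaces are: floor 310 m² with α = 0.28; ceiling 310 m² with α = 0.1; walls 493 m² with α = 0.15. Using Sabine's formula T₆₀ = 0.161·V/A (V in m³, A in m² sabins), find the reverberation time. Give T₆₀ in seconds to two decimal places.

1.81 s

Summing Sᵢαᵢ: 310·0.28 + 310·0.1 + 493·0.15 = 191.75 m².
T₆₀ = 0.161·V/A = 0.161·2156/191.75 = 1.810 s.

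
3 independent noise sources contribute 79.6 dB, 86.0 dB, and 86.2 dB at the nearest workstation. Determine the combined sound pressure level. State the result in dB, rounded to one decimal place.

For uncorrelated sources the intensities add, so convert each level to linear form, sum, and take 10·log₁₀ of the total.
Σ 10^(L/10) = 10^(79.6/10) + 10^(86.0/10) + 10^(86.2/10) = 9.062e+08.
L_total = 10·log₁₀(9.062e+08) = 89.57 dB.

89.6 dB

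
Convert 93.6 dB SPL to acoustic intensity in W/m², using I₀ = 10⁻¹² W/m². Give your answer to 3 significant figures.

0.00229 W/m²

L = 10·log₁₀(I/I₀) ⇒ I = I₀·10^(L/10) = 10⁻¹² × 10^9.36.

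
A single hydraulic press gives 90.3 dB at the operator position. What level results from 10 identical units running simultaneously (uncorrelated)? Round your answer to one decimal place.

L_total = L₁ + 10·log₁₀ N for N identical incoherent sources.
L_total = 90.3 + 10·log₁₀(10) = 90.3 + 10.000 = 100.30 dB.

100.3 dB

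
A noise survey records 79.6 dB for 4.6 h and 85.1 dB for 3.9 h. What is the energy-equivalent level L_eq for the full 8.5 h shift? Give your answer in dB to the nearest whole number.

83 dB

The energy average is taken in the linear domain: L_eq = 10·log₁₀[(Σ tᵢ·10^(Lᵢ/10))/T], T = 8.5 h.
Σ tᵢ·10^(Lᵢ/10) = 4.6·10^(79.6/10) + 3.9·10^(85.1/10) = 1.682e+09.
L_eq = 10·log₁₀(1.682e+09/8.5) = 82.96 dB.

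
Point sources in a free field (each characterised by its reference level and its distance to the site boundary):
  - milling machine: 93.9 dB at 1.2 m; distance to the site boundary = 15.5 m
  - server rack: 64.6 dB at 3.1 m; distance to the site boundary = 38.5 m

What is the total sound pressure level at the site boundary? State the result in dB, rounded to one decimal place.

71.7 dB

First find each source's level at the receiver (point-source: −20·log₁₀(r/r_ref)), then combine on an intensity basis.
milling machine: 93.9 − 20·log₁₀(15.5/1.2) = 93.9 − 22.22 = 71.68 dB.
server rack: 64.6 − 20·log₁₀(38.5/3.1) = 64.6 − 21.88 = 42.72 dB.
Σ 10^(L/10) = 1.473e+07 → L_total = 10·log₁₀(1.473e+07) = 71.68 dB.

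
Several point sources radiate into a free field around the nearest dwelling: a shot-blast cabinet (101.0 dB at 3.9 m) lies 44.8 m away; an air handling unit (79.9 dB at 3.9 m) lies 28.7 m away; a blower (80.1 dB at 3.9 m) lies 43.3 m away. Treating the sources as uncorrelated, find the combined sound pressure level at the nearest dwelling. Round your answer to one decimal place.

79.9 dB

First find each source's level at the receiver (point-source: −20·log₁₀(r/r_ref)), then combine on an intensity basis.
shot-blast cabinet: 101.0 − 20·log₁₀(44.8/3.9) = 101.0 − 21.20 = 79.80 dB.
air handling unit: 79.9 − 20·log₁₀(28.7/3.9) = 79.9 − 17.34 = 62.56 dB.
blower: 80.1 − 20·log₁₀(43.3/3.9) = 80.1 − 20.91 = 59.19 dB.
Σ 10^(L/10) = 9.804e+07 → L_total = 10·log₁₀(9.804e+07) = 79.91 dB.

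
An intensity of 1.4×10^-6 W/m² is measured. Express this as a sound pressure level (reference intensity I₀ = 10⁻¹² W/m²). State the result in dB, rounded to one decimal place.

L = 10·log₁₀(I/I₀) = 10·log₁₀(1.4×10^-6/10⁻¹²) = 10·log₁₀(1.4×10^6).
L = 10·(0.1461 + 6) = 61.46 dB.

61.5 dB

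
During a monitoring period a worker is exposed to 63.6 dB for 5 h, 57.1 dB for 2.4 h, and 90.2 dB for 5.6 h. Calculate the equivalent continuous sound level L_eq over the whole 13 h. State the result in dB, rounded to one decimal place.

L_eq = 10·log₁₀[(1/T)·Σ tᵢ·10^(Lᵢ/10)] with T = 13 h.
Σ tᵢ·10^(Lᵢ/10) = 5·10^(63.6/10) + 2.4·10^(57.1/10) + 5.6·10^(90.2/10) = 5.877e+09.
L_eq = 10·log₁₀(5.877e+09/13) = 86.55 dB.

86.6 dB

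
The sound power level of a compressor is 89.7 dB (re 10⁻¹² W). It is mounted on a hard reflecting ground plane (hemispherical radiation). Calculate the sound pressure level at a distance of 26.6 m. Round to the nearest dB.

L_p = L_w − 10·log₁₀(2π·r²) with r = 26.6 m.
2π·r² = 4446 m², 10·log₁₀ of that is 36.479 dB.
L_p = 89.7 − 36.479 = 53.22 dB.

53 dB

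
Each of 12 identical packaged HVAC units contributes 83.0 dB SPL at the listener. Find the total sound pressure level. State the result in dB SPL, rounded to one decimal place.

With 12 equal, uncorrelated contributions the intensity is 12× that of one unit, giving a rise of 10·log₁₀ 12.
L_total = 83.0 + 10·log₁₀(12) = 83.0 + 10.792 = 93.79 dB SPL.

93.8 dB SPL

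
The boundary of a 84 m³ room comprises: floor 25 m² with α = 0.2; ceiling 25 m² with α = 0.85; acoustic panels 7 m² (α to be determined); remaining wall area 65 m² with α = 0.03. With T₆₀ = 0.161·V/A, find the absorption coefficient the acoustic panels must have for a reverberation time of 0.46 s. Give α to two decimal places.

From T₆₀ = 0.161·V/A, the target T₆₀ = 0.46 s needs A = 0.161·84/0.46 = 29.40 m².
Absorption from the other surfaces = 25·0.2 + 25·0.85 + 65·0.03 = 28.20 m², so the acoustic panels must supply 1.20 m² over 7 m².
α = 1.20/7 = 0.171.

0.17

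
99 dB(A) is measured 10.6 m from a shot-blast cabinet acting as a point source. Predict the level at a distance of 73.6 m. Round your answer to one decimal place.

82.2 dB(A)

Spherical spreading from a point source gives a 20·log₁₀(r₂/r₁) drop.
L₂ = 99 − 20·log₁₀(73.6/10.6) = 99 − 16.831 = 82.17 dB(A).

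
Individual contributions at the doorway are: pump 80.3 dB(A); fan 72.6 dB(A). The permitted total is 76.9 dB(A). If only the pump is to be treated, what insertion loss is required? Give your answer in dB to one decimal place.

Fixed contribution from the other source: Σ 10^(L/10) = 10^(72.6/10) = 1.820e+07 (72.60 dB(A)).
The limit corresponds to 10^(76.9/10) = 4.898e+07; subtracting the fixed part leaves 3.078e+07 for the pump, i.e. 74.88 dB(A).
So the pump must be reduced from 80.3 to 74.88 dB(A): IL = 5.42 dB.

5.4 dB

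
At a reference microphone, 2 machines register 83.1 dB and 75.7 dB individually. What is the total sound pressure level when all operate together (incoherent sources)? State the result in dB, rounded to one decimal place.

For uncorrelated sources the intensities add, so convert each level to linear form, sum, and take 10·log₁₀ of the total.
Σ 10^(L/10) = 10^(83.1/10) + 10^(75.7/10) = 2.413e+08.
L_total = 10·log₁₀(2.413e+08) = 83.83 dB.

83.8 dB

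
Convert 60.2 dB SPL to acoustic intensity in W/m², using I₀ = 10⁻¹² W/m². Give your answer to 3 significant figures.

I/I₀ = 10^(60.2/10) = 1.047e+06, so I = 1.047e+06 × 10⁻¹² W/m².

1.05e-06 W/m²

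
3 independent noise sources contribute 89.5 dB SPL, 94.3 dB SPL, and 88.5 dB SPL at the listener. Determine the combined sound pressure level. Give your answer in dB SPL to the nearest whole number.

96 dB SPL

Incoherent sources combine by intensity addition: L_total = 10·log₁₀(Σ 10^(L_i/10)).
Σ 10^(L/10) = 10^(89.5/10) + 10^(94.3/10) + 10^(88.5/10) = 4.291e+09.
L_total = 10·log₁₀(4.291e+09) = 96.33 dB SPL.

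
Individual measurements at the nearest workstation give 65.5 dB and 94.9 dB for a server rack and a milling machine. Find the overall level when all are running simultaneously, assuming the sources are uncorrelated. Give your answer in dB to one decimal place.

For uncorrelated sources the intensities add, so convert each level to linear form, sum, and take 10·log₁₀ of the total.
Σ 10^(L/10) = 10^(65.5/10) + 10^(94.9/10) = 3.094e+09.
L_total = 10·log₁₀(3.094e+09) = 94.90 dB.

94.9 dB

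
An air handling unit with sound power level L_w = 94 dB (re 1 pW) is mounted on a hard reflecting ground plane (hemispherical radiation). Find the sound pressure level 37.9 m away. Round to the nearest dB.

54 dB

Free-field hemispherical radiation: L_p = L_w − 10·log₁₀(2π·r²), r = 37.9 m.
2π·r² = 9025 m², 10·log₁₀ of that is 39.555 dB.
L_p = 94 − 39.555 = 54.45 dB.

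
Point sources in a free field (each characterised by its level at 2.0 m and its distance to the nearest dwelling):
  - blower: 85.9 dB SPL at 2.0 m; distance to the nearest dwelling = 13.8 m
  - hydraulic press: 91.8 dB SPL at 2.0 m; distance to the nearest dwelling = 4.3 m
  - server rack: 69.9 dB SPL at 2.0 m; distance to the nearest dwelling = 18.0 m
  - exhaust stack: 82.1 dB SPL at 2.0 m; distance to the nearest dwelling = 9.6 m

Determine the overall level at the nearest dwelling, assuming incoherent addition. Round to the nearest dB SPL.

Propagate each source to the receiver with L = L_ref − 20·log₁₀(r/r_ref), then add intensities.
blower: 85.9 − 20·log₁₀(13.8/2.0) = 85.9 − 16.78 = 69.12 dB SPL.
hydraulic press: 91.8 − 20·log₁₀(4.3/2.0) = 91.8 − 6.65 = 85.15 dB SPL.
server rack: 69.9 − 20·log₁₀(18.0/2.0) = 69.9 − 19.08 = 50.82 dB SPL.
exhaust stack: 82.1 − 20·log₁₀(9.6/2.0) = 82.1 − 13.62 = 68.48 dB SPL.
Σ 10^(L/10) = 3.428e+08 → L_total = 10·log₁₀(3.428e+08) = 85.35 dB SPL.

85 dB SPL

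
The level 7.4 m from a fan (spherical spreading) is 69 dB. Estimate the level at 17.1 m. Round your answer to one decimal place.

61.7 dB

For a point source, L₂ = L₁ − 20·log₁₀(r₂/r₁).
L₂ = 69 − 20·log₁₀(17.1/7.4) = 69 − 7.275 = 61.72 dB.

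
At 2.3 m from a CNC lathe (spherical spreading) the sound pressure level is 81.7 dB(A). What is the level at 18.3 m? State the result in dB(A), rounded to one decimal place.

Spherical spreading from a point source gives a 20·log₁₀(r₂/r₁) drop.
L₂ = 81.7 − 20·log₁₀(18.3/2.3) = 81.7 − 18.014 = 63.69 dB(A).

63.7 dB(A)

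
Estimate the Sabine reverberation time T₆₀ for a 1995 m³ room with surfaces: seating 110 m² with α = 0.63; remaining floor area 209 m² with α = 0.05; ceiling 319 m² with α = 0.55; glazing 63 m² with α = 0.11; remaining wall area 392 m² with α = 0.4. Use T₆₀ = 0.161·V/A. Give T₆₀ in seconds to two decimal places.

0.77 s

Total absorption A = 110·0.63 + 209·0.05 + 319·0.55 + 63·0.11 + 392·0.4 = 418.93 m² sabins.
T₆₀ = 0.161·V/A = 0.161·1995/418.93 = 0.767 s.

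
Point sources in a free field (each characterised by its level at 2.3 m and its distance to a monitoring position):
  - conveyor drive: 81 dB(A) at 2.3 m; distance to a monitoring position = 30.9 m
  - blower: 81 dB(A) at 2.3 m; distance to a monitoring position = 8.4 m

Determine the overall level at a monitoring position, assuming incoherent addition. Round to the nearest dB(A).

70 dB(A)

First find each source's level at the receiver (point-source: −20·log₁₀(r/r_ref)), then combine on an intensity basis.
conveyor drive: 81 − 20·log₁₀(30.9/2.3) = 81 − 22.56 = 58.44 dB(A).
blower: 81 − 20·log₁₀(8.4/2.3) = 81 − 11.25 = 69.75 dB(A).
Σ 10^(L/10) = 1.014e+07 → L_total = 10·log₁₀(1.014e+07) = 70.06 dB(A).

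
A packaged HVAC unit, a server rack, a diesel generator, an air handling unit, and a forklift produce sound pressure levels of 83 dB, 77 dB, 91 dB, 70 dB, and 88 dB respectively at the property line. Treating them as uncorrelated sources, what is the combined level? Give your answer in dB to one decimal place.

93.3 dB

Incoherent sources combine by intensity addition: L_total = 10·log₁₀(Σ 10^(L_i/10)).
Σ 10^(L/10) = 10^(83/10) + 10^(77/10) + 10^(91/10) + 10^(70/10) + 10^(88/10) = 2.150e+09.
L_total = 10·log₁₀(2.150e+09) = 93.32 dB.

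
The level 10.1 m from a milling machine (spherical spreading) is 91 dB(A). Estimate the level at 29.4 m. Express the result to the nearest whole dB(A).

82 dB(A)

For a point source, L₂ = L₁ − 20·log₁₀(r₂/r₁).
L₂ = 91 − 20·log₁₀(29.4/10.1) = 91 − 9.281 = 81.72 dB(A).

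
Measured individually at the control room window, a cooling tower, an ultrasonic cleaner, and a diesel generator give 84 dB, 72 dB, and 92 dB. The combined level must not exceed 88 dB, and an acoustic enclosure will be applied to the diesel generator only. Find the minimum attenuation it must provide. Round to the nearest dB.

6 dB

Everything except the diesel generator sums to 10^(84/10) + 10^(72/10) = 2.670e+08 in linear terms, 84.27 dB.
The limit corresponds to 10^(88/10) = 6.310e+08; subtracting the fixed part leaves 3.639e+08 for the diesel generator, i.e. 85.61 dB.
Required insertion loss = 92 − 85.61 = 6.39 dB.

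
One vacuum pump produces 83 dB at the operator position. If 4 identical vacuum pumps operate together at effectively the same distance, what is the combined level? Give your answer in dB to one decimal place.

With 4 equal, uncorrelated contributions the intensity is 4× that of one unit, giving a rise of 10·log₁₀ 4.
L_total = 83 + 10·log₁₀(4) = 83 + 6.021 = 89.02 dB.

89.0 dB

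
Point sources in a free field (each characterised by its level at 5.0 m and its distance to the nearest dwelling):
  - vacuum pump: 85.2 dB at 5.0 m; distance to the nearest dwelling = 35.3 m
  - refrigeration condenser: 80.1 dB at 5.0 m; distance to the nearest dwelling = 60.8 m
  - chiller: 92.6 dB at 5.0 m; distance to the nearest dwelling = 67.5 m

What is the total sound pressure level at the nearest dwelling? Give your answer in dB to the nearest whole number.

Propagate each source to the receiver with L = L_ref − 20·log₁₀(r/r_ref), then add intensities.
vacuum pump: 85.2 − 20·log₁₀(35.3/5.0) = 85.2 − 16.98 = 68.22 dB.
refrigeration condenser: 80.1 − 20·log₁₀(60.8/5.0) = 80.1 − 21.70 = 58.40 dB.
chiller: 92.6 − 20·log₁₀(67.5/5.0) = 92.6 − 22.61 = 69.99 dB.
Σ 10^(L/10) = 1.732e+07 → L_total = 10·log₁₀(1.732e+07) = 72.39 dB.

72 dB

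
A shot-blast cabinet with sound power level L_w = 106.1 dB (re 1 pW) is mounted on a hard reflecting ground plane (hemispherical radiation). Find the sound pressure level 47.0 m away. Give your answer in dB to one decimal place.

L_p = L_w − 10·log₁₀(2π·r²) with r = 47.0 m.
2π·r² = 1.388e+04 m², 10·log₁₀ of that is 41.424 dB.
L_p = 106.1 − 41.424 = 64.68 dB.

64.7 dB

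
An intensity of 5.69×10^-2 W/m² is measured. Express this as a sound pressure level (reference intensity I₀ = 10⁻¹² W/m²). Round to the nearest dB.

108 dB

L = 10·log₁₀(I/I₀) = 10·log₁₀(5.69×10^-2/10⁻¹²) = 10·log₁₀(5.69×10^10).
L = 10·(0.7551 + 10) = 107.55 dB.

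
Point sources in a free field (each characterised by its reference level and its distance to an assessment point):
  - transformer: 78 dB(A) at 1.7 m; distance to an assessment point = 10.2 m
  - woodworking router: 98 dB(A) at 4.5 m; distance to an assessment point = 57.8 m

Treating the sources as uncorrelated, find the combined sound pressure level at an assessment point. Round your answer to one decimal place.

Propagate each source to the receiver with L = L_ref − 20·log₁₀(r/r_ref), then add intensities.
transformer: 78 − 20·log₁₀(10.2/1.7) = 78 − 15.56 = 62.44 dB(A).
woodworking router: 98 − 20·log₁₀(57.8/4.5) = 98 − 22.17 = 75.83 dB(A).
Σ 10^(L/10) = 4.000e+07 → L_total = 10·log₁₀(4.000e+07) = 76.02 dB(A).

76.0 dB(A)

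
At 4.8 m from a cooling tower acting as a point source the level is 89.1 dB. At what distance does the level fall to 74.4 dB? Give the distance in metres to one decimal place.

26.1 m

Point-source spreading drops the level by 20·log₁₀(r₂/r₁); inverting, r₂/r₁ = 10^(ΔL/20).
r₂ = 4.8·10^((89.1−74.4)/20) = 4.8·10^(14.7/20) = 26.08 m.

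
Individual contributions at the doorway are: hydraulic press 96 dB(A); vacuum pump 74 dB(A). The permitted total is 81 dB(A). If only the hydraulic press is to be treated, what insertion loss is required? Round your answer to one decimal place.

16.0 dB

The untreated sources together contribute 10^(74/10) = 2.512e+07, i.e. 74.00 dB(A).
To meet 81 dB(A) overall, the treated hydraulic press may contribute at most 10^(81/10) − 2.512e+07 = 1.008e+08, i.e. 80.03 dB(A).
So the hydraulic press must be reduced from 96 to 80.03 dB(A): IL = 15.97 dB.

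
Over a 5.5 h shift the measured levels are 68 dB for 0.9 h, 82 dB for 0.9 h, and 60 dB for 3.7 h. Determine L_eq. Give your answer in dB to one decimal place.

74.4 dB

Weight each interval's intensity by its duration and average over T = 5.5 h:
Σ tᵢ·10^(Lᵢ/10) = 0.9·10^(68/10) + 0.9·10^(82/10) + 3.7·10^(60/10) = 1.520e+08.
L_eq = 10·log₁₀(1.520e+08/5.5) = 74.42 dB.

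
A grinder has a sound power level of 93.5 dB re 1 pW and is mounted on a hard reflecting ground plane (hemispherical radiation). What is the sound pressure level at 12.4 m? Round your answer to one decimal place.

The power spreads over a hemisphere of area 2π·r², so L_p = L_w − 10·log₁₀(2π·r²).
2π·r² = 966.1 m², 10·log₁₀ of that is 29.850 dB.
L_p = 93.5 − 29.850 = 63.65 dB.

63.6 dB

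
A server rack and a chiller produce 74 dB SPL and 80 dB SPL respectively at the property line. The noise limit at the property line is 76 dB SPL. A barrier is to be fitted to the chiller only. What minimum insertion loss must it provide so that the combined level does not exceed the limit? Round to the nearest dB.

8 dB

Fixed contribution from the other source: Σ 10^(L/10) = 10^(74/10) = 2.512e+07 (74.00 dB SPL).
To meet 76 dB SPL overall, the treated chiller may contribute at most 10^(76/10) − 2.512e+07 = 1.469e+07, i.e. 71.67 dB SPL.
So the chiller must be reduced from 80 to 71.67 dB SPL: IL = 8.33 dB.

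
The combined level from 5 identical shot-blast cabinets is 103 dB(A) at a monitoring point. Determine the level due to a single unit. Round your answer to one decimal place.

96.0 dB(A)

5 equal contributions raise the level by 10·log₁₀ 5 = 6.990 dB, so each unit alone gives 103 − 6.990.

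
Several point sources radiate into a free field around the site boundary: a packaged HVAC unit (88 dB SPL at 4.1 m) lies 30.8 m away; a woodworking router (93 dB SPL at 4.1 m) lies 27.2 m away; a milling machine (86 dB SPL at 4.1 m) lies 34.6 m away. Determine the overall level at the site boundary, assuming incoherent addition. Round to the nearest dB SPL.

Apply inverse-square spreading to bring every level to the receiver, then sum 10^(L/10).
packaged HVAC unit: 88 − 20·log₁₀(30.8/4.1) = 88 − 17.52 = 70.48 dB SPL.
woodworking router: 93 − 20·log₁₀(27.2/4.1) = 93 − 16.44 = 76.56 dB SPL.
milling machine: 86 − 20·log₁₀(34.6/4.1) = 86 − 18.53 = 67.47 dB SPL.
Σ 10^(L/10) = 6.211e+07 → L_total = 10·log₁₀(6.211e+07) = 77.93 dB SPL.

78 dB SPL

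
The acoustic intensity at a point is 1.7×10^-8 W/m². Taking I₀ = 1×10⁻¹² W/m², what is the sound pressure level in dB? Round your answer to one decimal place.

Dividing by I₀ shifts the exponent by 12: I/I₀ = 1.7×10^4.
L = 10·(0.2304 + 4) = 42.30 dB.

42.3 dB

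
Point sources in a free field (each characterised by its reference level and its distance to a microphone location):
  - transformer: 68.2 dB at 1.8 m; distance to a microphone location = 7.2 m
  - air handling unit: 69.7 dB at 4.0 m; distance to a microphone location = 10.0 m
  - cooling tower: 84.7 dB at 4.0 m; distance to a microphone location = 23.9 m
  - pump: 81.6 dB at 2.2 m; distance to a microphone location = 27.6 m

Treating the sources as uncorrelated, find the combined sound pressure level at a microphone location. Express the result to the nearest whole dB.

70 dB

Propagate each source to the receiver with L = L_ref − 20·log₁₀(r/r_ref), then add intensities.
transformer: 68.2 − 20·log₁₀(7.2/1.8) = 68.2 − 12.04 = 56.16 dB.
air handling unit: 69.7 − 20·log₁₀(10.0/4.0) = 69.7 − 7.96 = 61.74 dB.
cooling tower: 84.7 − 20·log₁₀(23.9/4.0) = 84.7 − 15.53 = 69.17 dB.
pump: 81.6 − 20·log₁₀(27.6/2.2) = 81.6 − 21.97 = 59.63 dB.
Σ 10^(L/10) = 1.109e+07 → L_total = 10·log₁₀(1.109e+07) = 70.45 dB.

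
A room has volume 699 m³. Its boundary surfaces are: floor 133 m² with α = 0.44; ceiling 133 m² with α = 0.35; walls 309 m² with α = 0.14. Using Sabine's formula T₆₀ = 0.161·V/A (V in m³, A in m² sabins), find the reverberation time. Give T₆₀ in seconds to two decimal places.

A = Σ Sᵢαᵢ = 133·0.44 + 133·0.35 + 309·0.14 = 148.33 m².
T₆₀ = 0.161 × 699 / 148.33 = 0.759 s.

0.76 s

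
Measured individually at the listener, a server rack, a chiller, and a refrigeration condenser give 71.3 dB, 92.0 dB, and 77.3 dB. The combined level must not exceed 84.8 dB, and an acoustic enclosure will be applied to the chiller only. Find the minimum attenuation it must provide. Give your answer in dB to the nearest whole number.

Fixed contribution from the other sources: Σ 10^(L/10) = 10^(71.3/10) + 10^(77.3/10) = 6.719e+07 (78.27 dB).
To meet 84.8 dB overall, the treated chiller may contribute at most 10^(84.8/10) − 6.719e+07 = 2.348e+08, i.e. 83.71 dB.
Required insertion loss = 92.0 − 83.71 = 8.29 dB.

8 dB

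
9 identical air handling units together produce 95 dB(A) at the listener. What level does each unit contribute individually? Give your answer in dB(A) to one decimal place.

85.5 dB(A)

9 equal contributions raise the level by 10·log₁₀ 9 = 9.542 dB, so each unit alone gives 95 − 9.542.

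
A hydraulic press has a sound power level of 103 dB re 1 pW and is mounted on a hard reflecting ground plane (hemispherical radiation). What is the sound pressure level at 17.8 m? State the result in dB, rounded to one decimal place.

70.0 dB

The power spreads over a hemisphere of area 2π·r², so L_p = L_w − 10·log₁₀(2π·r²).
2π·r² = 1991 m², 10·log₁₀ of that is 32.990 dB.
L_p = 103 − 32.990 = 70.01 dB.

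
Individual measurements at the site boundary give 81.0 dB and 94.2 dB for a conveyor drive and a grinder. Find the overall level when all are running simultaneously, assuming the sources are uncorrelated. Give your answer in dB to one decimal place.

For uncorrelated sources the intensities add, so convert each level to linear form, sum, and take 10·log₁₀ of the total.
Σ 10^(L/10) = 10^(81.0/10) + 10^(94.2/10) = 2.756e+09.
L_total = 10·log₁₀(2.756e+09) = 94.40 dB.

94.4 dB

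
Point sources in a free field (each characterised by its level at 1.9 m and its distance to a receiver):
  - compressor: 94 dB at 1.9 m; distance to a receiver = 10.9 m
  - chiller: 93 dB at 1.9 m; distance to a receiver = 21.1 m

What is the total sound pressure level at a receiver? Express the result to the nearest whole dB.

Propagate each source to the receiver with L = L_ref − 20·log₁₀(r/r_ref), then add intensities.
compressor: 94 − 20·log₁₀(10.9/1.9) = 94 − 15.17 = 78.83 dB.
chiller: 93 − 20·log₁₀(21.1/1.9) = 93 − 20.91 = 72.09 dB.
Σ 10^(L/10) = 9.250e+07 → L_total = 10·log₁₀(9.250e+07) = 79.66 dB.

80 dB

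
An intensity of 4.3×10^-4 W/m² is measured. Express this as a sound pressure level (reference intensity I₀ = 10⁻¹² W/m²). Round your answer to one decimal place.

L = 10·log₁₀(I/I₀) = 10·log₁₀(4.3×10^-4/10⁻¹²) = 10·log₁₀(4.3×10^8).
L = 10·(0.6335 + 8) = 86.33 dB.

86.3 dB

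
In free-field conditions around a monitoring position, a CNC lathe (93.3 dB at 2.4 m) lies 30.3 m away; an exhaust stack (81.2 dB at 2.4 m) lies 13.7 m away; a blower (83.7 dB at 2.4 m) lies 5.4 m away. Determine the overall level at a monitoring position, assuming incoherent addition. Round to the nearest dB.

First find each source's level at the receiver (point-source: −20·log₁₀(r/r_ref)), then combine on an intensity basis.
CNC lathe: 93.3 − 20·log₁₀(30.3/2.4) = 93.3 − 22.02 = 71.28 dB.
exhaust stack: 81.2 − 20·log₁₀(13.7/2.4) = 81.2 − 15.13 = 66.07 dB.
blower: 83.7 − 20·log₁₀(5.4/2.4) = 83.7 − 7.04 = 76.66 dB.
Σ 10^(L/10) = 6.376e+07 → L_total = 10·log₁₀(6.376e+07) = 78.05 dB.

78 dB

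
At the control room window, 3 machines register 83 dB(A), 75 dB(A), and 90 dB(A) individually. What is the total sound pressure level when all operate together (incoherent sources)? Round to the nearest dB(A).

Incoherent sources combine by intensity addition: L_total = 10·log₁₀(Σ 10^(L_i/10)).
Σ 10^(L/10) = 10^(83/10) + 10^(75/10) + 10^(90/10) = 1.231e+09.
L_total = 10·log₁₀(1.231e+09) = 90.90 dB(A).

91 dB(A)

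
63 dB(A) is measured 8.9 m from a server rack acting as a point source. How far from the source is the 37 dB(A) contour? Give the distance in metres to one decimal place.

177.6 m

The 26.0 dB drop corresponds to a distance ratio of 10^(26.0/20) for a point source.
r₂ = 8.9·10^((63−37)/20) = 8.9·10^(26.0/20) = 177.58 m.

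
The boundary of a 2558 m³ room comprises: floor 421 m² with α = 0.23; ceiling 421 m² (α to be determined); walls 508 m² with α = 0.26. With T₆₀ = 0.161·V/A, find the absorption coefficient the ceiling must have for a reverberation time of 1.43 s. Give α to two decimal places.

From T₆₀ = 0.161·V/A, the target T₆₀ = 1.43 s needs A = 0.161·2558/1.43 = 288.00 m².
Absorption from the other surfaces = 421·0.23 + 508·0.26 = 228.91 m², so the ceiling must supply 59.09 m² over 421 m².
α = 59.09/421 = 0.140.

0.14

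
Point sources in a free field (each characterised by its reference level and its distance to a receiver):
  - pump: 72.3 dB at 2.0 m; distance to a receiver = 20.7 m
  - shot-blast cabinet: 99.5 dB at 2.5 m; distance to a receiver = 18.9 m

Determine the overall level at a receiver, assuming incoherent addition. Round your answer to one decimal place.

81.9 dB

Propagate each source to the receiver with L = L_ref − 20·log₁₀(r/r_ref), then add intensities.
pump: 72.3 − 20·log₁₀(20.7/2.0) = 72.3 − 20.30 = 52.00 dB.
shot-blast cabinet: 99.5 − 20·log₁₀(18.9/2.5) = 99.5 − 17.57 = 81.93 dB.
Σ 10^(L/10) = 1.561e+08 → L_total = 10·log₁₀(1.561e+08) = 81.93 dB.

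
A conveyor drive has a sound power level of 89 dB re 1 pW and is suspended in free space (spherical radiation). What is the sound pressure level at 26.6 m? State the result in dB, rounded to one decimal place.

49.5 dB

L_p = L_w − 10·log₁₀(4π·r²) with r = 26.6 m.
4π·r² = 8891 m², 10·log₁₀ of that is 39.490 dB.
L_p = 89 − 39.490 = 49.51 dB.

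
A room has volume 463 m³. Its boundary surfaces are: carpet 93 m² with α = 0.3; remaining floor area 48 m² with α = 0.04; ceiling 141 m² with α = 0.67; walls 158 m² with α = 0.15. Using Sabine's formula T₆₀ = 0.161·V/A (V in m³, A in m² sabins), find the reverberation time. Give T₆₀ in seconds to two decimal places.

Summing Sᵢαᵢ: 93·0.3 + 48·0.04 + 141·0.67 + 158·0.15 = 147.99 m².
T₆₀ = 0.161 × 463 / 147.99 = 0.504 s.

0.50 s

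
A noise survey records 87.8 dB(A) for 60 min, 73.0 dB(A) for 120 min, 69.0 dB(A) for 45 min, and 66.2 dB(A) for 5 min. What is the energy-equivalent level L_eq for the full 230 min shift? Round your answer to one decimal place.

The energy average is taken in the linear domain: L_eq = 10·log₁₀[(Σ tᵢ·10^(Lᵢ/10))/T], T = 230 min.
Σ tᵢ·10^(Lᵢ/10) = 60·10^(87.8/10) + 120·10^(73.0/10) + 45·10^(69.0/10) + 5·10^(66.2/10) = 3.893e+10.
L_eq = 10·log₁₀(3.893e+10/230) = 82.29 dB(A).

82.3 dB(A)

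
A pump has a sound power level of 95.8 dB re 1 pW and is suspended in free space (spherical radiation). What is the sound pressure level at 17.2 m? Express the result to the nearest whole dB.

60 dB

L_p = L_w − 10·log₁₀(4π·r²) with r = 17.2 m.
4π·r² = 3718 m², 10·log₁₀ of that is 35.703 dB.
L_p = 95.8 − 35.703 = 60.10 dB.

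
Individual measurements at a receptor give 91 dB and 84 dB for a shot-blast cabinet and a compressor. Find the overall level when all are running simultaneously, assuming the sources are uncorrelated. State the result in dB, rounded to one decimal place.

For uncorrelated sources the intensities add, so convert each level to linear form, sum, and take 10·log₁₀ of the total.
Σ 10^(L/10) = 10^(91/10) + 10^(84/10) = 1.510e+09.
L_total = 10·log₁₀(1.510e+09) = 91.79 dB.

91.8 dB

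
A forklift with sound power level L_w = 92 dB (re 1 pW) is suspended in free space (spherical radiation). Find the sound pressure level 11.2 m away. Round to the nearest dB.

The power spreads over a sphere of area 4π·r², so L_p = L_w − 10·log₁₀(4π·r²).
4π·r² = 1576 m², 10·log₁₀ of that is 31.976 dB.
L_p = 92 − 31.976 = 60.02 dB.

60 dB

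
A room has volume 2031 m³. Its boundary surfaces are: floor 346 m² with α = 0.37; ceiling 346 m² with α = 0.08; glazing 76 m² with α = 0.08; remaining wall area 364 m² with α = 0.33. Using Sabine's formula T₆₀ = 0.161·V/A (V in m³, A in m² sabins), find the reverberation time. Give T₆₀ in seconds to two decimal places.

1.16 s

A = Σ Sᵢαᵢ = 346·0.37 + 346·0.08 + 76·0.08 + 364·0.33 = 281.90 m².
T₆₀ = 0.161 × 2031 / 281.90 = 1.160 s.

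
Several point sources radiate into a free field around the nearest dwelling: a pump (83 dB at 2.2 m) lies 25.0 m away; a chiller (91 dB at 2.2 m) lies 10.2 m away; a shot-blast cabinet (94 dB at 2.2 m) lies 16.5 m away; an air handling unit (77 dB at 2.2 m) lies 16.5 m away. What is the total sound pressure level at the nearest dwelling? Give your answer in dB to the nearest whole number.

First find each source's level at the receiver (point-source: −20·log₁₀(r/r_ref)), then combine on an intensity basis.
pump: 83 − 20·log₁₀(25.0/2.2) = 83 − 21.11 = 61.89 dB.
chiller: 91 − 20·log₁₀(10.2/2.2) = 91 − 13.32 = 77.68 dB.
shot-blast cabinet: 94 − 20·log₁₀(16.5/2.2) = 94 − 17.50 = 76.50 dB.
air handling unit: 77 − 20·log₁₀(16.5/2.2) = 77 − 17.50 = 59.50 dB.
Σ 10^(L/10) = 1.057e+08 → L_total = 10·log₁₀(1.057e+08) = 80.24 dB.

80 dB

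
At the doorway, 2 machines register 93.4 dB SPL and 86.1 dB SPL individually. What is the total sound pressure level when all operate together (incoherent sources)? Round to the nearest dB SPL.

For uncorrelated sources the intensities add, so convert each level to linear form, sum, and take 10·log₁₀ of the total.
Σ 10^(L/10) = 10^(93.4/10) + 10^(86.1/10) = 2.595e+09.
L_total = 10·log₁₀(2.595e+09) = 94.14 dB SPL.

94 dB SPL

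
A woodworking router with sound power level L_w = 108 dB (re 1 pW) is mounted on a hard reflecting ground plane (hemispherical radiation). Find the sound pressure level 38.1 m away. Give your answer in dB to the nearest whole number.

The power spreads over a hemisphere of area 2π·r², so L_p = L_w − 10·log₁₀(2π·r²).
2π·r² = 9121 m², 10·log₁₀ of that is 39.600 dB.
L_p = 108 − 39.600 = 68.40 dB.

68 dB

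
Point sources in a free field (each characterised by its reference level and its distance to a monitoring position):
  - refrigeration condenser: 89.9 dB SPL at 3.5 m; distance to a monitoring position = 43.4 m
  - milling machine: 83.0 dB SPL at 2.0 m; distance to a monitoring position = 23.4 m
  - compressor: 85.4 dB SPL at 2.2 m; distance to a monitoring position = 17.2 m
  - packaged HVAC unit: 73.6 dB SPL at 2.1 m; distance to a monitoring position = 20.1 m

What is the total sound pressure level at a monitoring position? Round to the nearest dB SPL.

71 dB SPL

First find each source's level at the receiver (point-source: −20·log₁₀(r/r_ref)), then combine on an intensity basis.
refrigeration condenser: 89.9 − 20·log₁₀(43.4/3.5) = 89.9 − 21.87 = 68.03 dB SPL.
milling machine: 83.0 − 20·log₁₀(23.4/2.0) = 83.0 − 21.36 = 61.64 dB SPL.
compressor: 85.4 − 20·log₁₀(17.2/2.2) = 85.4 − 17.86 = 67.54 dB SPL.
packaged HVAC unit: 73.6 − 20·log₁₀(20.1/2.1) = 73.6 − 19.62 = 53.98 dB SPL.
Σ 10^(L/10) = 1.374e+07 → L_total = 10·log₁₀(1.374e+07) = 71.38 dB SPL.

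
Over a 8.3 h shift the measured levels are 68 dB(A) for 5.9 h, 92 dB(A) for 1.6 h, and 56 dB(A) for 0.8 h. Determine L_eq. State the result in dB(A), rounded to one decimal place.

84.9 dB(A)

The energy average is taken in the linear domain: L_eq = 10·log₁₀[(Σ tᵢ·10^(Lᵢ/10))/T], T = 8.3 h.
Σ tᵢ·10^(Lᵢ/10) = 5.9·10^(68/10) + 1.6·10^(92/10) + 0.8·10^(56/10) = 2.573e+09.
L_eq = 10·log₁₀(2.573e+09/8.3) = 84.91 dB(A).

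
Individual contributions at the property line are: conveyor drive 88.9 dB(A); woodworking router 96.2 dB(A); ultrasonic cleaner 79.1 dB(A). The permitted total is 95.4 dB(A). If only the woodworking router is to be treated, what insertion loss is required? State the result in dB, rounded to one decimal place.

2.0 dB

The untreated sources together contribute 10^(88.9/10) + 10^(79.1/10) = 8.575e+08, i.e. 89.33 dB(A).
The limit corresponds to 10^(95.4/10) = 3.467e+09; subtracting the fixed part leaves 2.610e+09 for the woodworking router, i.e. 94.17 dB(A).
Required insertion loss = 96.2 − 94.17 = 2.03 dB.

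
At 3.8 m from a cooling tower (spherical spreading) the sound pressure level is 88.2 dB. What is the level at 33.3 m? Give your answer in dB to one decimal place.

69.3 dB

Point-source attenuation: ΔL = 20·log₁₀(r₂/r₁) = 20·log₁₀(33.3/3.8) = 18.853 dB.
L₂ = 88.2 − 20·log₁₀(33.3/3.8) = 88.2 − 18.853 = 69.35 dB.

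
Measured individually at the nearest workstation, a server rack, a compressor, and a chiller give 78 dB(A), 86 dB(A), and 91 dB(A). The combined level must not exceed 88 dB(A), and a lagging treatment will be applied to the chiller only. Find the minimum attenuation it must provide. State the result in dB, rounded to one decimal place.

8.7 dB

Fixed contribution from the other sources: Σ 10^(L/10) = 10^(78/10) + 10^(86/10) = 4.612e+08 (86.64 dB(A)).
The limit corresponds to 10^(88/10) = 6.310e+08; subtracting the fixed part leaves 1.698e+08 for the chiller, i.e. 82.30 dB(A).
Required insertion loss = 91 − 82.30 = 8.70 dB.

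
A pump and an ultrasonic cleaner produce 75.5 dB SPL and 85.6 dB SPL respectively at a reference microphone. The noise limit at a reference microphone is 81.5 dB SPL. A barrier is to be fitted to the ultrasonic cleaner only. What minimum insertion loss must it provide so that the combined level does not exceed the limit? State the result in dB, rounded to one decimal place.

Fixed contribution from the other source: Σ 10^(L/10) = 10^(75.5/10) = 3.548e+07 (75.50 dB SPL).
The limit corresponds to 10^(81.5/10) = 1.413e+08; subtracting the fixed part leaves 1.058e+08 for the ultrasonic cleaner, i.e. 80.24 dB SPL.
Required insertion loss = 85.6 − 80.24 = 5.36 dB.

5.4 dB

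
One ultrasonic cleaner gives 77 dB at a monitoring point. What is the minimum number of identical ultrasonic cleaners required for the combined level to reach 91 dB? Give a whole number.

The shortfall is 91 − 77 = 14.0 dB, and N units add 10·log₁₀ N, so need 10·log₁₀ N ≥ 14.0.
N ≥ 10^(14.0/10) = 25.119, so N = 26.

26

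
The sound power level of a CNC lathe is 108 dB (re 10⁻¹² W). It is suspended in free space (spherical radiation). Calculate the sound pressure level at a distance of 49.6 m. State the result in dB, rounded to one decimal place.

Free-field spherical radiation: L_p = L_w − 10·log₁₀(4π·r²), r = 49.6 m.
4π·r² = 3.092e+04 m², 10·log₁₀ of that is 44.902 dB.
L_p = 108 − 44.902 = 63.10 dB.

63.1 dB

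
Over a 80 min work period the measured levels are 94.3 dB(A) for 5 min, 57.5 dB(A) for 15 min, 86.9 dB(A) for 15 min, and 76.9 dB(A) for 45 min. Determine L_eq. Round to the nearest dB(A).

85 dB(A)

The energy average is taken in the linear domain: L_eq = 10·log₁₀[(Σ tᵢ·10^(Lᵢ/10))/T], T = 80 min.
Σ tᵢ·10^(Lᵢ/10) = 5·10^(94.3/10) + 15·10^(57.5/10) + 15·10^(86.9/10) + 45·10^(76.9/10) = 2.302e+10.
L_eq = 10·log₁₀(2.302e+10/80) = 84.59 dB(A).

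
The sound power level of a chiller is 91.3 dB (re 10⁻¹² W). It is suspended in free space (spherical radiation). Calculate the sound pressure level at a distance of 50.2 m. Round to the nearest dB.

46 dB

Free-field spherical radiation: L_p = L_w − 10·log₁₀(4π·r²), r = 50.2 m.
4π·r² = 3.167e+04 m², 10·log₁₀ of that is 45.006 dB.
L_p = 91.3 − 45.006 = 46.29 dB.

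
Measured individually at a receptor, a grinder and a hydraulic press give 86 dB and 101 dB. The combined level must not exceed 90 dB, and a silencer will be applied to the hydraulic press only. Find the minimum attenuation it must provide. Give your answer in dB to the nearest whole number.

13 dB

Fixed contribution from the other source: Σ 10^(L/10) = 10^(86/10) = 3.981e+08 (86.00 dB).
To meet 90 dB overall, the treated hydraulic press may contribute at most 10^(90/10) − 3.981e+08 = 6.019e+08, i.e. 87.80 dB.
So the hydraulic press must be reduced from 101 to 87.80 dB: IL = 13.20 dB.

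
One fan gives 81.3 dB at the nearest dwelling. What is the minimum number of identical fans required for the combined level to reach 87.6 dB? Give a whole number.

5

N identical sources give L₁ + 10·log₁₀ N, so require 10·log₁₀ N ≥ 87.6 − 81.3 = 6.3 dB.
N ≥ 10^(6.3/10) = 4.266, so N = 5.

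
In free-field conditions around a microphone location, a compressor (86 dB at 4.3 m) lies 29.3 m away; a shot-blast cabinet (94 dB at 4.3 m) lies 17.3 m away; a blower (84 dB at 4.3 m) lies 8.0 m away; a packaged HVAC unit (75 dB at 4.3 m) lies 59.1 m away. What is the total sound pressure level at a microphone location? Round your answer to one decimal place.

Apply inverse-square spreading to bring every level to the receiver, then sum 10^(L/10).
compressor: 86 − 20·log₁₀(29.3/4.3) = 86 − 16.67 = 69.33 dB.
shot-blast cabinet: 94 − 20·log₁₀(17.3/4.3) = 94 − 12.09 = 81.91 dB.
blower: 84 − 20·log₁₀(8.0/4.3) = 84 − 5.39 = 78.61 dB.
packaged HVAC unit: 75 − 20·log₁₀(59.1/4.3) = 75 − 22.76 = 52.24 dB.
Σ 10^(L/10) = 2.365e+08 → L_total = 10·log₁₀(2.365e+08) = 83.74 dB.

83.7 dB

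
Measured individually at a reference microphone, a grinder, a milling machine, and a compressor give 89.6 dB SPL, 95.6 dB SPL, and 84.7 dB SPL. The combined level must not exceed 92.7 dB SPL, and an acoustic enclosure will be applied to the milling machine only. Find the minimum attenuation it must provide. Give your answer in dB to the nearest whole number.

Fixed contribution from the other sources: Σ 10^(L/10) = 10^(89.6/10) + 10^(84.7/10) = 1.207e+09 (90.82 dB SPL).
The limit corresponds to 10^(92.7/10) = 1.862e+09; subtracting the fixed part leaves 6.550e+08 for the milling machine, i.e. 88.16 dB SPL.
Required insertion loss = 95.6 − 88.16 = 7.44 dB.

7 dB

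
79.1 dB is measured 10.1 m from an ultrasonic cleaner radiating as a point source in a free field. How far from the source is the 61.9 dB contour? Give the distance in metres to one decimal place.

73.2 m

The 17.2 dB drop corresponds to a distance ratio of 10^(17.2/20) for a point source.
r₂ = 10.1·10^((79.1−61.9)/20) = 10.1·10^(17.2/20) = 73.17 m.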